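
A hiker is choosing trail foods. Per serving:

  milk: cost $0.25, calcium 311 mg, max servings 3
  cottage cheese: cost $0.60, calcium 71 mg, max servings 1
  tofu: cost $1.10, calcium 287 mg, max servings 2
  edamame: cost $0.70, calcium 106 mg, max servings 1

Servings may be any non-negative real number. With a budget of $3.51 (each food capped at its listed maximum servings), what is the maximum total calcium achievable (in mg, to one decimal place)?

1591.8 mg

Calcium per dollar: milk 1244, tofu 260.9, edamame 151.4, cottage cheese 118.3.
Take 3 servings of milk: spends $0.75, +933.0 mg calcium (running total 933.0 mg).
Take 2 servings of tofu: spends $2.20, +574.0 mg calcium (running total 1507.0 mg).
Take 0.8 servings of edamame: spends $0.56, +84.8 mg calcium (running total 1591.8 mg).
Greedy by best ratio exhausts the cost allowance optimally: 1591.8 mg.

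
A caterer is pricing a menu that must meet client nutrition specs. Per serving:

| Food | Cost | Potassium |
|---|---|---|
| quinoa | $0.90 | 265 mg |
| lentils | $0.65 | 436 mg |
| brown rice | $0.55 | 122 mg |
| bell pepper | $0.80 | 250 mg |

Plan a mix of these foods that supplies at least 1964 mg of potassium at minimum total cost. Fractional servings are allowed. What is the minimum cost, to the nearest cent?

$2.93

Cost per mg of potassium: lentils $0.0015, bell pepper $0.0032, quinoa $0.0034, brown rice $0.0045.
With no serving limits, use only lentils: 1964 mg / 436 mg = 4.505 servings × $0.65 = $2.93.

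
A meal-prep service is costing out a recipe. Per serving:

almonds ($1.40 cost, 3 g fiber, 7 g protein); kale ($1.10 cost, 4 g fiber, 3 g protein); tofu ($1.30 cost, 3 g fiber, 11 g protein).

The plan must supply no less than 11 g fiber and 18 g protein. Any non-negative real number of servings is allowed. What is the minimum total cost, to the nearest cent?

$3.55

Check every corner: each single food scaled to meet both minima, and each pair solved so both constraints bind.
almonds only: max(11/3, 18/7) = 3.667 servings → $5.13.
kale only: max(11/4, 18/3) = 6 servings → $6.60.
tofu only: max(11/3, 18/11) = 3.667 servings → $4.77.
almonds + kale with both tight: 2.053 servings and 1.211 servings → $4.21.
almonds + tofu with both targets exact would need a negative amount; discard.
kale + tofu with both tight: 1.914 servings and 1.114 servings → $3.55.
Cheapest feasible corner: $3.55.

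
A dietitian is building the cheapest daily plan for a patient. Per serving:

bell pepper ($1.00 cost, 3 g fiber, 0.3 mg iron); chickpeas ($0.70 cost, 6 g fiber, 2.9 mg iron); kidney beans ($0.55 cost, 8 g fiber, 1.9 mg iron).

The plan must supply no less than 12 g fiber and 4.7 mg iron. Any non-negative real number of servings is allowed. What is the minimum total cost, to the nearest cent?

$1.19

bell pepper only: max(12/3, 4.7/0.3) = 15.67 servings → $15.67.
chickpeas only: max(12/6, 4.7/2.9) = 2 servings → $1.40.
kidney beans only: max(12/8, 4.7/1.9) = 2.474 servings → $1.36.
bell pepper + chickpeas with both tight: 0.9565 servings and 1.522 servings → $2.02.
bell pepper + kidney beans: the both-tight solution has a negative serving — not a feasible corner.
chickpeas + kidney beans with both tight: 1.254 servings and 0.5593 servings → $1.19.
Cheapest feasible corner: $1.19.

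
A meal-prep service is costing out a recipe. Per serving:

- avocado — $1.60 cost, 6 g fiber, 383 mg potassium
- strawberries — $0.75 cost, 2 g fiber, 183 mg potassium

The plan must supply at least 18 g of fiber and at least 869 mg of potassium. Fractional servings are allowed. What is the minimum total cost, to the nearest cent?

$4.80

avocado only: max(18/6, 869/383) = 3 servings → $4.80.
strawberries only: max(18/2, 869/183) = 9 servings → $6.75.
avocado + strawberries: intersection lies outside the first quadrant.
So the least-cost plan costs $4.80.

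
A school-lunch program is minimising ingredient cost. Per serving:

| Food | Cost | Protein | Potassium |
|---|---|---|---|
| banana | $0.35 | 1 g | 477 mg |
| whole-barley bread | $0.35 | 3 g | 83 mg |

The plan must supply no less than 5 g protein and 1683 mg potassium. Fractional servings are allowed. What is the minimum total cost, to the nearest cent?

$1.39

Check every corner: each single food scaled to meet both minima, and each pair solved so both constraints bind.
banana only: max(5/1, 1683/477) = 5 servings → $1.75.
whole-barley bread only: max(5/3, 1683/83) = 20.28 servings → $7.10.
banana + whole-barley bread with both tight: 3.438 servings and 0.5208 servings → $1.39.
Cheapest feasible corner: $1.39.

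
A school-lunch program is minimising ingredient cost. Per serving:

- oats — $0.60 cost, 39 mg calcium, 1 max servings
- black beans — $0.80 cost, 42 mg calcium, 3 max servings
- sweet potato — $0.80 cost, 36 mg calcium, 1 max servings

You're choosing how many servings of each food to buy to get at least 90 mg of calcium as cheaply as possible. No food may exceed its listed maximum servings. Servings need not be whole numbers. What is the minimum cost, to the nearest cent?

$1.57

Cost per mg of calcium: oats $0.0154, black beans $0.0190, sweet potato $0.0222.
Take 1 serving of oats: +39.0 mg calcium for $0.60 (total $0.60, still need 51.0 mg).
Take 1.214 servings of black beans: +51.0 mg calcium for $0.97 (total $1.57, still need 0.0 mg).
Filling from the cheapest source first is optimal under one linear minimum: $1.57.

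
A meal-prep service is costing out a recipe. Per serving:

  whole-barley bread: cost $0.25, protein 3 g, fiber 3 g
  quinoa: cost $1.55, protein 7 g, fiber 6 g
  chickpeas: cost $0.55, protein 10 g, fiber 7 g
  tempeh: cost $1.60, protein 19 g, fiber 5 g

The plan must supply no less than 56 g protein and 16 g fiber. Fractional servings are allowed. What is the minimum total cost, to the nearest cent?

Minimising a linear cost over {protein ≥ 56, fiber ≥ 16, servings ≥ 0} — the optimum is at a vertex, using one or two foods.
whole-barley bread only: max(56/3, 16/3) = 18.67 servings → $4.67.
quinoa only: max(56/7, 16/6) = 8 servings → $12.40.
chickpeas only: max(56/10, 16/7) = 5.6 servings → $3.08.
tempeh only: max(56/19, 16/5) = 3.2 servings → $5.12.
whole-barley bread + quinoa: the both-tight solution has a negative serving — not a feasible corner.
whole-barley bread + chickpeas: intersection lies outside the first quadrant.
whole-barley bread + tempeh with both tight: 0.5714 servings and 2.857 servings → $4.71.
quinoa + chickpeas: the both-tight solution has a negative serving — not a feasible corner.
quinoa + tempeh with both tight: 0.3038 servings and 2.835 servings → $5.01.
chickpeas + tempeh with both tight: 0.2892 servings and 2.795 servings → $4.63.
The minimum over all feasible corners is $3.08.

$3.08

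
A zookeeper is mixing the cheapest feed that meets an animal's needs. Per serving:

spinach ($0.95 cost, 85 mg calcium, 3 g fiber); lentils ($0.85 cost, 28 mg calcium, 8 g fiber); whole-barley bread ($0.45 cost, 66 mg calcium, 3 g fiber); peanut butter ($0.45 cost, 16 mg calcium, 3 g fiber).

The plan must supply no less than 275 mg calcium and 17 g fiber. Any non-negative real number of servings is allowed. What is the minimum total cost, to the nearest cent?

$2.32

Compare the cost at each extreme point of the feasible region.
spinach only: max(275/85, 17/3) = 5.667 servings → $5.38.
lentils only: max(275/28, 17/8) = 9.821 servings → $8.35.
whole-barley bread only: max(275/66, 17/3) = 5.667 servings → $2.55.
peanut butter only: max(275/16, 17/3) = 17.19 servings → $7.73.
spinach + lentils with both tight: 2.893 servings and 1.04 servings → $3.63.
spinach + whole-barley bread with both targets exact would need a negative amount; discard.
spinach + peanut butter with both tight: 2.671 servings and 2.995 servings → $3.89.
lentils + whole-barley bread with both tight: 0.6689 servings and 3.883 servings → $2.32.
lentils + peanut butter with both targets exact would need a negative amount; discard.
whole-barley bread + peanut butter with both tight: 3.687 servings and 1.98 servings → $2.55.
The minimum over all feasible corners is $2.32.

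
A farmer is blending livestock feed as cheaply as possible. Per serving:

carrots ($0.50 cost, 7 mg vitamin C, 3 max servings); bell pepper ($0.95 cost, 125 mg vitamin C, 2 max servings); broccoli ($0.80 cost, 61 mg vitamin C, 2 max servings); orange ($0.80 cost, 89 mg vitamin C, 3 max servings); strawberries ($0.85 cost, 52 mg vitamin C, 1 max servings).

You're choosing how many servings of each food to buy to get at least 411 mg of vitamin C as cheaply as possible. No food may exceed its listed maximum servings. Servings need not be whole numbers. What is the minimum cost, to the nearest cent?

Cost per mg of vitamin C: bell pepper $0.0076, orange $0.0090, broccoli $0.0131, strawberries $0.0163, carrots $0.0714.
Take 2 servings of bell pepper: +250.0 mg vitamin C for $1.90 (total $1.90, still need 161.0 mg).
Take 1.809 servings of orange: +161.0 mg vitamin C for $1.45 (total $3.35, still need 0.0 mg).
Filling from the cheapest source first is optimal under one linear minimum: $3.35.

$3.35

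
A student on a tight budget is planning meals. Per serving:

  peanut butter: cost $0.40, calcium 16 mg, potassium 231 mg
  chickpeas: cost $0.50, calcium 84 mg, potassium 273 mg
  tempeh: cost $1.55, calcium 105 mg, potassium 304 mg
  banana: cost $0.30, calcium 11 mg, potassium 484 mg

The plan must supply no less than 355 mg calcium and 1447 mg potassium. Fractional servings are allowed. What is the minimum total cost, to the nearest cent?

With two linear requirements the optimum uses one or two foods; enumerate the corners.
peanut butter only: max(355/16, 1447/231) = 22.19 servings → $8.88.
chickpeas only: max(355/84, 1447/273) = 5.3 servings → $2.65.
tempeh only: max(355/105, 1447/304) = 4.76 servings → $7.38.
banana only: max(355/11, 1447/484) = 32.27 servings → $9.68.
peanut butter + chickpeas with both tight: 1.638 servings and 3.914 servings → $2.61.
peanut butter + tempeh with both tight: 2.27 servings and 3.035 servings → $5.61.
peanut butter + banana: intersection lies outside the first quadrant.
chickpeas + tempeh: the both-tight solution has a negative serving — not a feasible corner.
chickpeas + banana with both tight: 4.141 servings and 0.6542 servings → $2.27.
tempeh + banana with both tight: 3.284 servings and 0.9271 servings → $5.37.
The minimum over all feasible corners is $2.27.

$2.27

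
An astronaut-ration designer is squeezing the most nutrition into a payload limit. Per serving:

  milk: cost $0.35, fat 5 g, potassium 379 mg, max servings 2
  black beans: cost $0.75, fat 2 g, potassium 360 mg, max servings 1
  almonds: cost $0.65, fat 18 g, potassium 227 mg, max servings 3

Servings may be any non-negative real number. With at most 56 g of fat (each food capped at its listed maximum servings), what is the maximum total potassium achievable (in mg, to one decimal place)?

1672.9 mg

Potassium per g fat: black beans 180, milk 75.8, almonds 12.61.
Take 1 serving of black beans: uses 2 g fat, +360.0 mg potassium (running total 360.0 mg).
Take 2 servings of milk: uses 10 g fat, +758.0 mg potassium (running total 1118.0 mg).
Take 2.444 servings of almonds: uses 44 g fat, +554.9 mg potassium (running total 1672.9 mg).
Greedy by best ratio exhausts the fat allowance optimally: 1672.9 mg.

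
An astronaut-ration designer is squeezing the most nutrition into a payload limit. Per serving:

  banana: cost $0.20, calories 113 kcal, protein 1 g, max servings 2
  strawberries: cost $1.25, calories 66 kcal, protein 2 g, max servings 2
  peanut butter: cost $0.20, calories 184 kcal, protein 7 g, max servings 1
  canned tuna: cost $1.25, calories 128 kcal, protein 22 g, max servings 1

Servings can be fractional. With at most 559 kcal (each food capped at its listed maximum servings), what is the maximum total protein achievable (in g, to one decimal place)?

Protein per kcal: canned tuna 0.1719, peanut butter 0.03804, strawberries 0.0303, banana 0.00885.
Take 1 serving of canned tuna: uses 128 kcal, +22.0 g protein (running total 22.0 g).
Take 1 serving of peanut butter: uses 184 kcal, +7.0 g protein (running total 29.0 g).
Take 2 servings of strawberries: uses 132 kcal, +4.0 g protein (running total 33.0 g).
Take 1.018 servings of banana: uses 115 kcal, +1.0 g protein (running total 34.0 g).
Greedy by best ratio exhausts the calories allowance optimally: 34.0 g.

34.0 g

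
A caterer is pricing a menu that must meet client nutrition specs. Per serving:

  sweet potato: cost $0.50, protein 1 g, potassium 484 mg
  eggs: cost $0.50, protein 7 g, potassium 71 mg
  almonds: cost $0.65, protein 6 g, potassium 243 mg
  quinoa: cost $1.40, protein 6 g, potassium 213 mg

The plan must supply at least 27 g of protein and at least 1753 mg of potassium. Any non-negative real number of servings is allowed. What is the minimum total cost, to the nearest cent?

sweet potato only: max(27/1, 1753/484) = 27 servings → $13.50.
eggs only: max(27/7, 1753/71) = 24.69 servings → $12.35.
almonds only: max(27/6, 1753/243) = 7.214 servings → $4.69.
quinoa only: max(27/6, 1753/213) = 8.23 servings → $11.52.
sweet potato + eggs with both tight: 3.121 servings and 3.411 servings → $3.27.
sweet potato + almonds with both tight: 1.487 servings and 4.252 servings → $3.51.
sweet potato + quinoa with both tight: 1.771 servings and 4.205 servings → $6.77.
eggs + almonds with both targets exact would need a negative amount; discard.
eggs + quinoa with both targets exact would need a negative amount; discard.
almonds + quinoa: intersection lies outside the first quadrant.
So the least-cost plan costs $3.27.

$3.27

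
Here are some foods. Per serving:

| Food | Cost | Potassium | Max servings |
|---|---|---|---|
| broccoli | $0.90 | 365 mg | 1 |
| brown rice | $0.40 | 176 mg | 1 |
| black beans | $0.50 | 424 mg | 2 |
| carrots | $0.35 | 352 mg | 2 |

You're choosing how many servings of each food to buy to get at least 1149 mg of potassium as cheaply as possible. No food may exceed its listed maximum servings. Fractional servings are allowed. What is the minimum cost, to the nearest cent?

$1.22

Cost per mg of potassium: carrots $0.0010, black beans $0.0012, brown rice $0.0023, broccoli $0.0025.
Take 2 servings of carrots: +704.0 mg potassium for $0.70 (total $0.70, still need 445.0 mg).
Take 1.05 servings of black beans: +445.0 mg potassium for $0.52 (total $1.22, still need 0.0 mg).
Greedy by cheapest-per-mg is optimal for a single linear constraint, so the minimum cost is $1.22.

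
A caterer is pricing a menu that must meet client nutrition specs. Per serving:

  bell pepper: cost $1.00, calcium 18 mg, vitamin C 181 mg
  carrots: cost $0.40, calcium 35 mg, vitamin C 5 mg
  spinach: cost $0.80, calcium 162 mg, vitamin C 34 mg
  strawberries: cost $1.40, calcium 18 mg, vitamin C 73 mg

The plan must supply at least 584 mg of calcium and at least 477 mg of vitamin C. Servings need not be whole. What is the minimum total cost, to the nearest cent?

bell pepper only: max(584/18, 477/181) = 32.44 servings → $32.44.
carrots only: max(584/35, 477/5) = 95.4 servings → $38.16.
spinach only: max(584/162, 477/34) = 14.03 servings → $11.22.
strawberries only: max(584/18, 477/73) = 32.44 servings → $45.42.
bell pepper + carrots with both tight: 2.206 servings and 15.55 servings → $8.43.
bell pepper + spinach with both tight: 2 servings and 3.383 servings → $4.71.
bell pepper + strawberries: the both-tight solution has a negative serving — not a feasible corner.
carrots + spinach: the both-tight solution has a negative serving — not a feasible corner.
carrots + strawberries with both tight: 13.81 servings and 5.588 servings → $13.35.
spinach + strawberries with both tight: 3.036 servings and 5.12 servings → $9.60.
The minimum over all feasible corners is $4.71.

$4.71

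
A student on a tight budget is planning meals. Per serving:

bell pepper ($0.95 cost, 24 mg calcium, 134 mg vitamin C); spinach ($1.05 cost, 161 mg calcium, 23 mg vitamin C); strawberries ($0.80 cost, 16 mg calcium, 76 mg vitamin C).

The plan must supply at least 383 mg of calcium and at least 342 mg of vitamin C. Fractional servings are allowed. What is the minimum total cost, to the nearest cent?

$4.24

A basic optimal solution has at most two foods positive. Try each food alone and each pair with both targets met exactly.
bell pepper only: max(383/24, 342/134) = 15.96 servings → $15.16.
spinach only: max(383/161, 342/23) = 14.87 servings → $15.61.
strawberries only: max(383/16, 342/76) = 23.94 servings → $19.15.
bell pepper + spinach with both tight: 2.2 servings and 2.051 servings → $4.24.
bell pepper + strawberries: intersection lies outside the first quadrant.
spinach + strawberries with both tight: 1.992 servings and 3.897 servings → $5.21.
So the least-cost plan costs $4.24.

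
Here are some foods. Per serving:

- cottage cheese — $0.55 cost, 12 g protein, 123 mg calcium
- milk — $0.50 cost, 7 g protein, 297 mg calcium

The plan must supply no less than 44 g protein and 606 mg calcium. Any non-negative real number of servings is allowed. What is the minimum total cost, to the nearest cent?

$2.14

cottage cheese only: max(44/12, 606/123) = 4.927 servings → $2.71.
milk only: max(44/7, 606/297) = 6.286 servings → $3.14.
cottage cheese + milk with both tight: 3.265 servings and 0.6881 servings → $2.14.
So the least-cost plan costs $2.14.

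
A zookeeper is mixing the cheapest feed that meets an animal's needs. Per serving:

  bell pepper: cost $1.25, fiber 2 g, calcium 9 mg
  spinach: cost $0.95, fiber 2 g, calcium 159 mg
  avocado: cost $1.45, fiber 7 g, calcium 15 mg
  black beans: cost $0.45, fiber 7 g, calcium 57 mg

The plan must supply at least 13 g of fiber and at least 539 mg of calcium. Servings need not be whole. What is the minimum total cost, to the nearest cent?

$3.33

Compare the cost at each extreme point of the feasible region.
bell pepper only: max(13/2, 539/9) = 59.89 servings → $74.86.
spinach only: max(13/2, 539/159) = 6.5 servings → $6.17.
avocado only: max(13/7, 539/15) = 35.93 servings → $52.10.
black beans only: max(13/7, 539/57) = 9.456 servings → $4.26.
bell pepper + spinach with both tight: 3.297 servings and 3.203 servings → $7.16.
bell pepper + avocado with both targets exact would need a negative amount; discard.
bell pepper + black beans: intersection lies outside the first quadrant.
spinach + avocado with both tight: 3.304 servings and 0.9132 servings → $4.46.
spinach + black beans with both tight: 3.035 servings and 0.99 servings → $3.33.
avocado + black beans with both targets exact would need a negative amount; discard.
So the least-cost plan costs $3.33.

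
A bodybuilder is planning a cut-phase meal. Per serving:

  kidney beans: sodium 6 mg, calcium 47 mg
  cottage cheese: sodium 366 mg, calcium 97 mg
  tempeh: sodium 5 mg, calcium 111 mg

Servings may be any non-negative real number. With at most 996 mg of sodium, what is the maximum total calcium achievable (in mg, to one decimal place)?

22111.2 mg

Calcium per mg sodium: tempeh 22.2, kidney beans 7.833, cottage cheese 0.265.
With no serving limits, spend the whole sodium allowance on tempeh: 996 mg / 5 mg × 111 mg = 22111.2 mg.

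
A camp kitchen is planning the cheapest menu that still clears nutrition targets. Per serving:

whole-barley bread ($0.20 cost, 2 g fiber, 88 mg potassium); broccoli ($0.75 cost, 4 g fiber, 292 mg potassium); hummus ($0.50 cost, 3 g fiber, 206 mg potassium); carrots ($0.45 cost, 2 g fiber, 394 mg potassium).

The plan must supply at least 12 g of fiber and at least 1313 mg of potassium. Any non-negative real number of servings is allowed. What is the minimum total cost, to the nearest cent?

whole-barley bread only: max(12/2, 1313/88) = 14.92 servings → $2.98.
broccoli only: max(12/4, 1313/292) = 4.497 servings → $3.37.
hummus only: max(12/3, 1313/206) = 6.374 servings → $3.19.
carrots only: max(12/2, 1313/394) = 6 servings → $2.70.
whole-barley bread + broccoli with both targets exact would need a negative amount; discard.
whole-barley bread + hummus: the both-tight solution has a negative serving — not a feasible corner.
whole-barley bread + carrots with both tight: 3.435 servings and 2.565 servings → $1.84.
broccoli + hummus: intersection lies outside the first quadrant.
broccoli + carrots with both tight: 2.119 servings and 1.762 servings → $2.38.
hummus + carrots with both tight: 2.73 servings and 1.905 servings → $2.22.
So the least-cost plan costs $1.84.

$1.84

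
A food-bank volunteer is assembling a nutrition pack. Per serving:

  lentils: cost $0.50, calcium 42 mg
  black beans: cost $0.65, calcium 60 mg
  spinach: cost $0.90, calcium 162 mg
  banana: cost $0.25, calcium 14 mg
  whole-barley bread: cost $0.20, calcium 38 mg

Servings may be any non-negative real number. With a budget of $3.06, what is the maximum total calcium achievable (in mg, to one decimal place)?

Calcium per dollar: whole-barley bread 190, spinach 180, black beans 92.31, lentils 84, banana 56.
With no serving limits, spend the whole cost allowance on whole-barley bread: $3.06 / $0.20 × 38 mg = 581.4 mg.

581.4 mg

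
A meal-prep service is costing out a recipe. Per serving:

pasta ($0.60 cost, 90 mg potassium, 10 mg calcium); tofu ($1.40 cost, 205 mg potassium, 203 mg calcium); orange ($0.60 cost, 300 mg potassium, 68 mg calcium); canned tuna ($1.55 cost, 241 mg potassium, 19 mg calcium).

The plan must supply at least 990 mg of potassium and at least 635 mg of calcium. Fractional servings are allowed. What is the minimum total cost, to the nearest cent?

Two binding constraints pin down two serving amounts, so the optimal mix uses at most two foods. The candidates are each food alone (scaled to the tighter of potassium/calcium) and each pair with both constraints tight.
pasta only: max(990/90, 635/10) = 63.5 servings → $38.10.
tofu only: max(990/205, 635/203) = 4.829 servings → $6.76.
orange only: max(990/300, 635/68) = 9.338 servings → $5.60.
canned tuna only: max(990/241, 635/19) = 33.42 servings → $51.80.
pasta + tofu with both tight: 4.365 servings and 2.913 servings → $6.70.
pasta + orange: the both-tight solution has a negative serving — not a feasible corner.
pasta + canned tuna: the both-tight solution has a negative serving — not a feasible corner.
tofu + orange with both tight: 2.623 servings and 1.508 servings → $4.58.
tofu + canned tuna with both tight: 2.981 servings and 1.572 servings → $6.61.
orange + canned tuna: intersection lies outside the first quadrant.
So the least-cost plan costs $4.58.

$4.58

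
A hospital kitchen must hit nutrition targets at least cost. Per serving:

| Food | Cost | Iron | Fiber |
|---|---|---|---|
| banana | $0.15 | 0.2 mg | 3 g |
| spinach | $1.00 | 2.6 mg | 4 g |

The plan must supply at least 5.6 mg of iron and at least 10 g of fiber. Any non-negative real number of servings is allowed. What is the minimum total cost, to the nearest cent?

Minimising a linear cost over {iron ≥ 5.6, fiber ≥ 10, servings ≥ 0} — the optimum is at a vertex, using one or two foods.
banana only: max(5.6/0.2, 10/3) = 28 servings → $4.20.
spinach only: max(5.6/2.6, 10/4) = 2.5 servings → $2.50.
banana + spinach with both tight: 0.5143 servings and 2.114 servings → $2.19.
The minimum over all feasible corners is $2.19.

$2.19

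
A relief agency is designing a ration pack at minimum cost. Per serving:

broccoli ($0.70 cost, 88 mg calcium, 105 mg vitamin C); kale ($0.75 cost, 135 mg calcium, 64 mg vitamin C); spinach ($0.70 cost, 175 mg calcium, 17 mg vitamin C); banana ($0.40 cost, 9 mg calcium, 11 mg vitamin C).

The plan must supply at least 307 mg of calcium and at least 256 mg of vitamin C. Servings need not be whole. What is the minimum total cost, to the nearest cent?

For a min-cost LP with two ≥-constraints, a basic feasible solution has at most two positive variables.
broccoli only: max(307/88, 256/105) = 3.489 servings → $2.44.
kale only: max(307/135, 256/64) = 4 servings → $3.00.
spinach only: max(307/175, 256/17) = 15.06 servings → $10.54.
banana only: max(307/9, 256/11) = 34.11 servings → $13.64.
broccoli + kale with both tight: 1.746 servings and 1.136 servings → $2.07.
broccoli + spinach with both tight: 2.345 servings and 0.5751 servings → $2.04.
broccoli + banana: the both-tight solution has a negative serving — not a feasible corner.
kale + spinach with both targets exact would need a negative amount; discard.
kale + banana with both tight: 1.18 servings and 16.4 servings → $7.45.
spinach + banana with both tight: 0.6055 servings and 22.34 servings → $9.36.
Cheapest feasible corner: $2.04.

$2.04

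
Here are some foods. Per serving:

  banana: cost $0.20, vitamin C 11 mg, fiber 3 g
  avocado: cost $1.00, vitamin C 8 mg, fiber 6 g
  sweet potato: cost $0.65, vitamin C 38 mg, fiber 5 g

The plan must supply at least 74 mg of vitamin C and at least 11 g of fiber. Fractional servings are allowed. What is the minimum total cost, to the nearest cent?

A basic optimal solution has at most two foods positive. Try each food alone and each pair with both targets met exactly.
banana only: max(74/11, 11/3) = 6.727 servings → $1.35.
avocado only: max(74/8, 11/6) = 9.25 servings → $9.25.
sweet potato only: max(74/38, 11/5) = 2.2 servings → $1.43.
banana + avocado with both targets exact would need a negative amount; discard.
banana + sweet potato with both tight: 0.8136 servings and 1.712 servings → $1.28.
avocado + sweet potato with both tight: 0.2553 servings and 1.894 servings → $1.49.
So the least-cost plan costs $1.28.

$1.28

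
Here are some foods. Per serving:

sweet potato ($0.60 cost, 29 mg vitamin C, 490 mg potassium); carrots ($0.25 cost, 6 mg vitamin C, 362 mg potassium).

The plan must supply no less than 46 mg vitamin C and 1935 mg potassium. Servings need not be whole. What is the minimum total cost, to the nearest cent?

An LP optimum is at a vertex; with two nutrient constraints at most two foods are used. Check each candidate.
sweet potato only: max(46/29, 1935/490) = 3.949 servings → $2.37.
carrots only: max(46/6, 1935/362) = 7.667 servings → $1.92.
sweet potato + carrots with both tight: 0.6671 servings and 4.442 servings → $1.51.
The minimum over all feasible corners is $1.51.

$1.51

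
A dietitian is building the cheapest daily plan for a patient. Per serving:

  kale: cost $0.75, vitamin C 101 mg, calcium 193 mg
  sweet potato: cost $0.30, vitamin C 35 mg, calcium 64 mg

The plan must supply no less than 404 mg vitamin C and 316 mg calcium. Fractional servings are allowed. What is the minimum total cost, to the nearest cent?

$3.00

kale only: max(404/101, 316/193) = 4 servings → $3.00.
sweet potato only: max(404/35, 316/64) = 11.54 servings → $3.46.
kale + sweet potato with both targets exact would need a negative amount; discard.
So the least-cost plan costs $3.00.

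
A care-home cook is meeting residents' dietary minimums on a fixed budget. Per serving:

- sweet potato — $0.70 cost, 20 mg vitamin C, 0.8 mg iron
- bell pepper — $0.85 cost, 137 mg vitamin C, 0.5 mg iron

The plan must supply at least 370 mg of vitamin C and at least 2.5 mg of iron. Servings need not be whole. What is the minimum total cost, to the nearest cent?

An LP optimum is at a vertex; with two nutrient constraints at most two foods are used. Check each candidate.
sweet potato only: max(370/20, 2.5/0.8) = 18.5 servings → $12.95.
bell pepper only: max(370/137, 2.5/0.5) = 5 servings → $4.25.
sweet potato + bell pepper with both tight: 1.581 servings and 2.47 servings → $3.21.
Cheapest feasible corner: $3.21.

$3.21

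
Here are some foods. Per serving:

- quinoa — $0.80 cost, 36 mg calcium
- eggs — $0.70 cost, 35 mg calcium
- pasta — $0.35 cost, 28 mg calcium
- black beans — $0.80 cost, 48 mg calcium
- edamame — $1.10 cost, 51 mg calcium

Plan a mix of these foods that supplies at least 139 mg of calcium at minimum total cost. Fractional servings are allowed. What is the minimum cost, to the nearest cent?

$1.74

Cost per mg of calcium: pasta $0.0125, black beans $0.0167, eggs $0.0200, edamame $0.0216, quinoa $0.0222.
With no serving limits, use only pasta: 139 mg / 28 mg = 4.964 servings × $0.35 = $1.74.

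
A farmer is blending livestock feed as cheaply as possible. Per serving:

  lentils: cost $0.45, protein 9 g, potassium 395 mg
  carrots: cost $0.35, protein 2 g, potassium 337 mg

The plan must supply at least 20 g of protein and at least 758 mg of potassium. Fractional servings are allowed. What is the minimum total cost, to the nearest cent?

An LP optimum is at a vertex; with two nutrient constraints at most two foods are used. Check each candidate.
lentils only: max(20/9, 758/395) = 2.222 servings → $1.00.
carrots only: max(20/2, 758/337) = 10 servings → $3.50.
lentils + carrots: intersection lies outside the first quadrant.
Cheapest feasible corner: $1.00.

$1.00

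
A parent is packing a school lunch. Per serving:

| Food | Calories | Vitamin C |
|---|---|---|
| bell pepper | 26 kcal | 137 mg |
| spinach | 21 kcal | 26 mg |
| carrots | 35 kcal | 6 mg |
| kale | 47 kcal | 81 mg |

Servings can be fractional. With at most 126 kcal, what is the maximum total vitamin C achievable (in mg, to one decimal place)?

Vitamin C per kcal: bell pepper 5.269, kale 1.723, spinach 1.238, carrots 0.1714.
With no serving limits, spend the whole calories allowance on bell pepper: 126 kcal / 26 kcal × 137 mg = 663.9 mg.

663.9 mg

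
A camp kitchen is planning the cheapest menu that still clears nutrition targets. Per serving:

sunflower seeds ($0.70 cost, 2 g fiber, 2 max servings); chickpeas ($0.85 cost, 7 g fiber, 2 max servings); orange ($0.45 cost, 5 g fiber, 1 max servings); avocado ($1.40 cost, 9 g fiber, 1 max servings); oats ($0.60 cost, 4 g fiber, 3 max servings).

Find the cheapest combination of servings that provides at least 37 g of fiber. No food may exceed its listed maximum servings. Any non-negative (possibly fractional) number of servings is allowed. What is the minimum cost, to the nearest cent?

Cost per g of fiber: orange $0.0900, chickpeas $0.1214, oats $0.1500, avocado $0.1556, sunflower seeds $0.3500.
Take 1 serving of orange: +5.0 g fiber for $0.45 (total $0.45, still need 32.0 g).
Take 2 servings of chickpeas: +14.0 g fiber for $1.70 (total $2.15, still need 18.0 g).
Take 3 servings of oats: +12.0 g fiber for $1.80 (total $3.95, still need 6.0 g).
Take 0.6667 servings of avocado: +6.0 g fiber for $0.93 (total $4.88, still need 0.0 g).
Filling from the cheapest source first is optimal under one linear minimum: $4.88.

$4.88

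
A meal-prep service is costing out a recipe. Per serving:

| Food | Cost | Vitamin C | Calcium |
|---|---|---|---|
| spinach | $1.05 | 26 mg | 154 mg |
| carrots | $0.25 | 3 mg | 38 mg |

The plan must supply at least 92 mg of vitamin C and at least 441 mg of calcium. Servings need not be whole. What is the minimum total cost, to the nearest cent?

The cheapest plan sits at a corner of the feasible region — with two constraints it uses at most two foods.
spinach only: max(92/26, 441/154) = 3.538 servings → $3.72.
carrots only: max(92/3, 441/38) = 30.67 servings → $7.67.
spinach + carrots: the both-tight solution has a negative serving — not a feasible corner.
So the least-cost plan costs $3.72.

$3.72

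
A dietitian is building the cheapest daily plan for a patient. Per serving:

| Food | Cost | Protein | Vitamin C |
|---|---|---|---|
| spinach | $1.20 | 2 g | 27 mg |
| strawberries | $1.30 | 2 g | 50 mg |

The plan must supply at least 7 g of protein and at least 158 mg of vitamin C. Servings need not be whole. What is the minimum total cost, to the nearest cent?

spinach only: max(7/2, 158/27) = 5.852 servings → $7.02.
strawberries only: max(7/2, 158/50) = 3.5 servings → $4.55.
spinach + strawberries with both tight: 0.7391 servings and 2.761 servings → $4.48.
Cheapest feasible corner: $4.48.

$4.48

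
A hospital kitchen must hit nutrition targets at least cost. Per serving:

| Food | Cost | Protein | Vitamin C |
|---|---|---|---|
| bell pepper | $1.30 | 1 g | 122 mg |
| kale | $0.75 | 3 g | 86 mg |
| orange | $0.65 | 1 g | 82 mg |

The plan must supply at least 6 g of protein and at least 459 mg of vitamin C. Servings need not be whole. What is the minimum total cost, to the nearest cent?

A basic optimal solution has at most two foods positive. Try each food alone and each pair with both targets met exactly.
bell pepper only: max(6/1, 459/122) = 6 servings → $7.80.
kale only: max(6/3, 459/86) = 5.337 servings → $4.00.
orange only: max(6/1, 459/82) = 6 servings → $3.90.
bell pepper + kale with both tight: 3.075 servings and 0.975 servings → $4.73.
bell pepper + orange: intersection lies outside the first quadrant.
kale + orange with both tight: 0.2062 servings and 5.381 servings → $3.65.
Cheapest feasible corner: $3.65.

$3.65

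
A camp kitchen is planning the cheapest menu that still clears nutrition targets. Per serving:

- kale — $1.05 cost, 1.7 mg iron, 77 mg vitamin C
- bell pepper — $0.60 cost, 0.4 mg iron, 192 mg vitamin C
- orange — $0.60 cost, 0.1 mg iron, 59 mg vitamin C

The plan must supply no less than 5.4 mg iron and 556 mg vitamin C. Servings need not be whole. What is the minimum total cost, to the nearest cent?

$3.97

With two linear requirements the optimum uses one or two foods; enumerate the corners.
kale only: max(5.4/1.7, 556/77) = 7.221 servings → $7.58.
bell pepper only: max(5.4/0.4, 556/192) = 13.5 servings → $8.10.
orange only: max(5.4/0.1, 556/59) = 54 servings → $32.40.
kale + bell pepper with both tight: 2.755 servings and 1.791 servings → $3.97.
kale + orange with both tight: 2.84 servings and 5.717 servings → $6.41.
bell pepper + orange: intersection lies outside the first quadrant.
Cheapest feasible corner: $3.97.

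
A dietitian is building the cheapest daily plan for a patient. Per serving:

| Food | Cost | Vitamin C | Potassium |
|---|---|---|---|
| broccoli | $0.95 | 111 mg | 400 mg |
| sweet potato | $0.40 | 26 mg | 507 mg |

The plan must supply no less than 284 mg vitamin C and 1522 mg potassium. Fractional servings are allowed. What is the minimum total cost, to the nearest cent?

$2.64

An LP optimum is at a vertex; with two nutrient constraints at most two foods are used. Check each candidate.
broccoli only: max(284/111, 1522/400) = 3.805 servings → $3.61.
sweet potato only: max(284/26, 1522/507) = 10.92 servings → $4.37.
broccoli + sweet potato with both tight: 2.276 servings and 1.206 servings → $2.64.
The minimum over all feasible corners is $2.64.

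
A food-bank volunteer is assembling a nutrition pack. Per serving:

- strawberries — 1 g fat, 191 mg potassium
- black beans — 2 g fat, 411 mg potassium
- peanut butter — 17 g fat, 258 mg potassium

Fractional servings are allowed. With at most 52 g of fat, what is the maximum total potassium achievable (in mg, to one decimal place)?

Potassium per g fat: black beans 205.5, strawberries 191, peanut butter 15.18.
With no serving limits, spend the whole fat allowance on black beans: 52 g / 2 g × 411 mg = 10686.0 mg.

10686.0 mg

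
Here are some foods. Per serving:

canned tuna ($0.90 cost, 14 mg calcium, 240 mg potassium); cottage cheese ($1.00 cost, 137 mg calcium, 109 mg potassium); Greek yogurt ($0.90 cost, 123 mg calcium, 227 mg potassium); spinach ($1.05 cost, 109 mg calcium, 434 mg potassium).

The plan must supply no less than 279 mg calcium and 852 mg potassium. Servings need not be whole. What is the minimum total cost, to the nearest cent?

$2.41

canned tuna only: max(279/14, 852/240) = 19.93 servings → $17.94.
cottage cheese only: max(279/137, 852/109) = 7.817 servings → $7.82.
Greek yogurt only: max(279/123, 852/227) = 3.753 servings → $3.38.
spinach only: max(279/109, 852/434) = 2.56 servings → $2.69.
canned tuna + cottage cheese with both tight: 2.753 servings and 1.755 servings → $4.23.
canned tuna + Greek yogurt with both tight: 1.574 servings and 2.089 servings → $3.30.
canned tuna + spinach: the both-tight solution has a negative serving — not a feasible corner.
cottage cheese + Greek yogurt: the both-tight solution has a negative serving — not a feasible corner.
cottage cheese + spinach with both tight: 0.5931 servings and 1.814 servings → $2.50.
Greek yogurt + spinach with both tight: 0.9853 servings and 1.448 servings → $2.41.
The minimum over all feasible corners is $2.41.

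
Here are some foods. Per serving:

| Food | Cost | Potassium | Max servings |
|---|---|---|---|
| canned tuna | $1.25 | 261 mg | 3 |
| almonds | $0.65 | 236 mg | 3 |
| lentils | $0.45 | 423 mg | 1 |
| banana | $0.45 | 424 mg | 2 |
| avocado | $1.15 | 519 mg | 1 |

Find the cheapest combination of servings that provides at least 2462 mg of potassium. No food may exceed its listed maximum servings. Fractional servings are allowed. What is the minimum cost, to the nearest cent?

$4.35

Cost per mg of potassium: banana $0.0011, lentils $0.0011, avocado $0.0022, almonds $0.0028, canned tuna $0.0048.
Take 2 servings of banana: +848.0 mg potassium for $0.90 (total $0.90, still need 1614.0 mg).
Take 1 serving of lentils: +423.0 mg potassium for $0.45 (total $1.35, still need 1191.0 mg).
Take 1 serving of avocado: +519.0 mg potassium for $1.15 (total $2.50, still need 672.0 mg).
Take 2.847 servings of almonds: +672.0 mg potassium for $1.85 (total $4.35, still need 0.0 mg).
Greedy by cheapest-per-mg is optimal for a single linear constraint, so the minimum cost is $4.35.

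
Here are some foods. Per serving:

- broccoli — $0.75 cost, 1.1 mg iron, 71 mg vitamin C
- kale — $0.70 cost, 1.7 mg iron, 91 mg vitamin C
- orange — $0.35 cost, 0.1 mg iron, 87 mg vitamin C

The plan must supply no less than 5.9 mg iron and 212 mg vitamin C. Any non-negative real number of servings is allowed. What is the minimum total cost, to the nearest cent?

A basic optimal solution has at most two foods positive. Try each food alone and each pair with both targets met exactly.
broccoli only: max(5.9/1.1, 212/71) = 5.364 servings → $4.02.
kale only: max(5.9/1.7, 212/91) = 3.471 servings → $2.43.
orange only: max(5.9/0.1, 212/87) = 59 servings → $20.65.
broccoli + kale: intersection lies outside the first quadrant.
broccoli + orange: intersection lies outside the first quadrant.
kale + orange: intersection lies outside the first quadrant.
Cheapest feasible corner: $2.43.

$2.43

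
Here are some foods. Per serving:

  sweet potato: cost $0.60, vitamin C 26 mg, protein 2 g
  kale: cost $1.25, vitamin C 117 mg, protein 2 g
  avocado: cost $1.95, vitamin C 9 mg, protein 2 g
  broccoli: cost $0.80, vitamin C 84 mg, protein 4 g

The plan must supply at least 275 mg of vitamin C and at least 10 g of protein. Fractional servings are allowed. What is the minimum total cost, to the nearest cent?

Compare the cost at each extreme point of the feasible region.
sweet potato only: max(275/26, 10/2) = 10.58 servings → $6.35.
kale only: max(275/117, 10/2) = 5 servings → $6.25.
avocado only: max(275/9, 10/2) = 30.56 servings → $59.58.
broccoli only: max(275/84, 10/4) = 3.274 servings → $2.62.
sweet potato + kale with both tight: 3.407 servings and 1.593 servings → $4.04.
sweet potato + avocado: intersection lies outside the first quadrant.
sweet potato + broccoli: intersection lies outside the first quadrant.
kale + avocado with both tight: 2.13 servings and 2.87 servings → $8.26.
kale + broccoli with both tight: 0.8667 servings and 2.067 servings → $2.74.
avocado + broccoli with both targets exact would need a negative amount; discard.
The minimum over all feasible corners is $2.62.

$2.62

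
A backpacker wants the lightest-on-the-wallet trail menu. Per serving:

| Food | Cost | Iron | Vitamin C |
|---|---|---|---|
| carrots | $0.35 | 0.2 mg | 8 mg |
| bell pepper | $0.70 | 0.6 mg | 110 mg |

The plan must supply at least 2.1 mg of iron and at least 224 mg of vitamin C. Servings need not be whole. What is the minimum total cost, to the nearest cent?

$2.45

carrots only: max(2.1/0.2, 224/8) = 28 servings → $9.80.
bell pepper only: max(2.1/0.6, 224/110) = 3.5 servings → $2.45.
carrots + bell pepper with both tight: 5.616 servings and 1.628 servings → $3.11.
So the least-cost plan costs $2.45.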